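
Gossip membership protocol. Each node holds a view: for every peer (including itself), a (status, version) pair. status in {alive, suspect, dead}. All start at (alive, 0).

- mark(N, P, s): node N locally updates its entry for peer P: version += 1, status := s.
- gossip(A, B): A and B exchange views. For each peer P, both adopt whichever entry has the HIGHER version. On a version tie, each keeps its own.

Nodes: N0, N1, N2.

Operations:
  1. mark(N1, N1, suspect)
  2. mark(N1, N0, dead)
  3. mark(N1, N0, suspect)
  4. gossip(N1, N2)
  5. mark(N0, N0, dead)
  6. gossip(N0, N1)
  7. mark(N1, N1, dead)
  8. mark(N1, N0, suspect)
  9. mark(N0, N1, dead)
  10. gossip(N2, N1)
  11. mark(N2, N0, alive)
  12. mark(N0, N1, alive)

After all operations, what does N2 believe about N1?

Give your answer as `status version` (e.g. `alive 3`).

Op 1: N1 marks N1=suspect -> (suspect,v1)
Op 2: N1 marks N0=dead -> (dead,v1)
Op 3: N1 marks N0=suspect -> (suspect,v2)
Op 4: gossip N1<->N2 -> N1.N0=(suspect,v2) N1.N1=(suspect,v1) N1.N2=(alive,v0) | N2.N0=(suspect,v2) N2.N1=(suspect,v1) N2.N2=(alive,v0)
Op 5: N0 marks N0=dead -> (dead,v1)
Op 6: gossip N0<->N1 -> N0.N0=(suspect,v2) N0.N1=(suspect,v1) N0.N2=(alive,v0) | N1.N0=(suspect,v2) N1.N1=(suspect,v1) N1.N2=(alive,v0)
Op 7: N1 marks N1=dead -> (dead,v2)
Op 8: N1 marks N0=suspect -> (suspect,v3)
Op 9: N0 marks N1=dead -> (dead,v2)
Op 10: gossip N2<->N1 -> N2.N0=(suspect,v3) N2.N1=(dead,v2) N2.N2=(alive,v0) | N1.N0=(suspect,v3) N1.N1=(dead,v2) N1.N2=(alive,v0)
Op 11: N2 marks N0=alive -> (alive,v4)
Op 12: N0 marks N1=alive -> (alive,v3)

Answer: dead 2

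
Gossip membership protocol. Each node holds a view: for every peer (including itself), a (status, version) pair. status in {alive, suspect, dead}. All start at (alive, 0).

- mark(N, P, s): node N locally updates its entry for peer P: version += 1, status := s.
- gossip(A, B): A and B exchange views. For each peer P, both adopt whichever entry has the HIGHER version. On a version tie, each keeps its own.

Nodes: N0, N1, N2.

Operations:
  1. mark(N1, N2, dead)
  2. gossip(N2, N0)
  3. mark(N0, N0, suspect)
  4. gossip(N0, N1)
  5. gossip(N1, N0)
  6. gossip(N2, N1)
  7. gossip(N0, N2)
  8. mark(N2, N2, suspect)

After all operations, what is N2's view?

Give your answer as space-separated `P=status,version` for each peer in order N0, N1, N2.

Op 1: N1 marks N2=dead -> (dead,v1)
Op 2: gossip N2<->N0 -> N2.N0=(alive,v0) N2.N1=(alive,v0) N2.N2=(alive,v0) | N0.N0=(alive,v0) N0.N1=(alive,v0) N0.N2=(alive,v0)
Op 3: N0 marks N0=suspect -> (suspect,v1)
Op 4: gossip N0<->N1 -> N0.N0=(suspect,v1) N0.N1=(alive,v0) N0.N2=(dead,v1) | N1.N0=(suspect,v1) N1.N1=(alive,v0) N1.N2=(dead,v1)
Op 5: gossip N1<->N0 -> N1.N0=(suspect,v1) N1.N1=(alive,v0) N1.N2=(dead,v1) | N0.N0=(suspect,v1) N0.N1=(alive,v0) N0.N2=(dead,v1)
Op 6: gossip N2<->N1 -> N2.N0=(suspect,v1) N2.N1=(alive,v0) N2.N2=(dead,v1) | N1.N0=(suspect,v1) N1.N1=(alive,v0) N1.N2=(dead,v1)
Op 7: gossip N0<->N2 -> N0.N0=(suspect,v1) N0.N1=(alive,v0) N0.N2=(dead,v1) | N2.N0=(suspect,v1) N2.N1=(alive,v0) N2.N2=(dead,v1)
Op 8: N2 marks N2=suspect -> (suspect,v2)

Answer: N0=suspect,1 N1=alive,0 N2=suspect,2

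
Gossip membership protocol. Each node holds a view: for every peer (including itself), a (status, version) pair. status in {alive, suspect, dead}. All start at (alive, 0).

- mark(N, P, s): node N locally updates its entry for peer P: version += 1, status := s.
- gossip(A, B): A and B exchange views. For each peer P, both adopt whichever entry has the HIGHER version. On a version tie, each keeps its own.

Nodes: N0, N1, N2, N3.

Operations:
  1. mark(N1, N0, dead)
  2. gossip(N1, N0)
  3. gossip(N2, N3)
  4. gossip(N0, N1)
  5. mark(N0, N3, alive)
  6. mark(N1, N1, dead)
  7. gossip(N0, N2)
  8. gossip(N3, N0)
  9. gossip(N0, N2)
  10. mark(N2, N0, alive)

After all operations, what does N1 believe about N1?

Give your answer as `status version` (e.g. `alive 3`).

Op 1: N1 marks N0=dead -> (dead,v1)
Op 2: gossip N1<->N0 -> N1.N0=(dead,v1) N1.N1=(alive,v0) N1.N2=(alive,v0) N1.N3=(alive,v0) | N0.N0=(dead,v1) N0.N1=(alive,v0) N0.N2=(alive,v0) N0.N3=(alive,v0)
Op 3: gossip N2<->N3 -> N2.N0=(alive,v0) N2.N1=(alive,v0) N2.N2=(alive,v0) N2.N3=(alive,v0) | N3.N0=(alive,v0) N3.N1=(alive,v0) N3.N2=(alive,v0) N3.N3=(alive,v0)
Op 4: gossip N0<->N1 -> N0.N0=(dead,v1) N0.N1=(alive,v0) N0.N2=(alive,v0) N0.N3=(alive,v0) | N1.N0=(dead,v1) N1.N1=(alive,v0) N1.N2=(alive,v0) N1.N3=(alive,v0)
Op 5: N0 marks N3=alive -> (alive,v1)
Op 6: N1 marks N1=dead -> (dead,v1)
Op 7: gossip N0<->N2 -> N0.N0=(dead,v1) N0.N1=(alive,v0) N0.N2=(alive,v0) N0.N3=(alive,v1) | N2.N0=(dead,v1) N2.N1=(alive,v0) N2.N2=(alive,v0) N2.N3=(alive,v1)
Op 8: gossip N3<->N0 -> N3.N0=(dead,v1) N3.N1=(alive,v0) N3.N2=(alive,v0) N3.N3=(alive,v1) | N0.N0=(dead,v1) N0.N1=(alive,v0) N0.N2=(alive,v0) N0.N3=(alive,v1)
Op 9: gossip N0<->N2 -> N0.N0=(dead,v1) N0.N1=(alive,v0) N0.N2=(alive,v0) N0.N3=(alive,v1) | N2.N0=(dead,v1) N2.N1=(alive,v0) N2.N2=(alive,v0) N2.N3=(alive,v1)
Op 10: N2 marks N0=alive -> (alive,v2)

Answer: dead 1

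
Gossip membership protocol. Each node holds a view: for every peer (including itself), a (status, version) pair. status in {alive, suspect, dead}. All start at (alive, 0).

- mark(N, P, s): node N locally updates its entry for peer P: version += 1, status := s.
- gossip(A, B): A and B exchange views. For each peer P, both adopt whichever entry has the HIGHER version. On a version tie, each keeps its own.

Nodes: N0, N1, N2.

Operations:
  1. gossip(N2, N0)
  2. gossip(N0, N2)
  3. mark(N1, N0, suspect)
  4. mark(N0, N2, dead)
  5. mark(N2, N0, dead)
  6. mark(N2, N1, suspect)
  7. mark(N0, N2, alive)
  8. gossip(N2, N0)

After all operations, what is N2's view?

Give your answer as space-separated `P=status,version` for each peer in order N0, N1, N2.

Op 1: gossip N2<->N0 -> N2.N0=(alive,v0) N2.N1=(alive,v0) N2.N2=(alive,v0) | N0.N0=(alive,v0) N0.N1=(alive,v0) N0.N2=(alive,v0)
Op 2: gossip N0<->N2 -> N0.N0=(alive,v0) N0.N1=(alive,v0) N0.N2=(alive,v0) | N2.N0=(alive,v0) N2.N1=(alive,v0) N2.N2=(alive,v0)
Op 3: N1 marks N0=suspect -> (suspect,v1)
Op 4: N0 marks N2=dead -> (dead,v1)
Op 5: N2 marks N0=dead -> (dead,v1)
Op 6: N2 marks N1=suspect -> (suspect,v1)
Op 7: N0 marks N2=alive -> (alive,v2)
Op 8: gossip N2<->N0 -> N2.N0=(dead,v1) N2.N1=(suspect,v1) N2.N2=(alive,v2) | N0.N0=(dead,v1) N0.N1=(suspect,v1) N0.N2=(alive,v2)

Answer: N0=dead,1 N1=suspect,1 N2=alive,2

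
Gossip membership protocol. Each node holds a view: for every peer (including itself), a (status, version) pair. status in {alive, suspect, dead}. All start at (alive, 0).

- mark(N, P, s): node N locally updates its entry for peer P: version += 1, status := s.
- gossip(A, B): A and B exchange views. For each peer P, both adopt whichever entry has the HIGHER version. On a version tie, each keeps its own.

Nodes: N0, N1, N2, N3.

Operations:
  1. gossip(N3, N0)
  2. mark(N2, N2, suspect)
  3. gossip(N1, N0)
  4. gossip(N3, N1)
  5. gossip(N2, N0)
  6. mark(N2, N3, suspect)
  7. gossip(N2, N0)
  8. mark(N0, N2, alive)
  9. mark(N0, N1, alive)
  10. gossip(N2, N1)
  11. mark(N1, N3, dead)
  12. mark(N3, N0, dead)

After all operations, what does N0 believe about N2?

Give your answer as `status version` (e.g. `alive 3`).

Answer: alive 2

Derivation:
Op 1: gossip N3<->N0 -> N3.N0=(alive,v0) N3.N1=(alive,v0) N3.N2=(alive,v0) N3.N3=(alive,v0) | N0.N0=(alive,v0) N0.N1=(alive,v0) N0.N2=(alive,v0) N0.N3=(alive,v0)
Op 2: N2 marks N2=suspect -> (suspect,v1)
Op 3: gossip N1<->N0 -> N1.N0=(alive,v0) N1.N1=(alive,v0) N1.N2=(alive,v0) N1.N3=(alive,v0) | N0.N0=(alive,v0) N0.N1=(alive,v0) N0.N2=(alive,v0) N0.N3=(alive,v0)
Op 4: gossip N3<->N1 -> N3.N0=(alive,v0) N3.N1=(alive,v0) N3.N2=(alive,v0) N3.N3=(alive,v0) | N1.N0=(alive,v0) N1.N1=(alive,v0) N1.N2=(alive,v0) N1.N3=(alive,v0)
Op 5: gossip N2<->N0 -> N2.N0=(alive,v0) N2.N1=(alive,v0) N2.N2=(suspect,v1) N2.N3=(alive,v0) | N0.N0=(alive,v0) N0.N1=(alive,v0) N0.N2=(suspect,v1) N0.N3=(alive,v0)
Op 6: N2 marks N3=suspect -> (suspect,v1)
Op 7: gossip N2<->N0 -> N2.N0=(alive,v0) N2.N1=(alive,v0) N2.N2=(suspect,v1) N2.N3=(suspect,v1) | N0.N0=(alive,v0) N0.N1=(alive,v0) N0.N2=(suspect,v1) N0.N3=(suspect,v1)
Op 8: N0 marks N2=alive -> (alive,v2)
Op 9: N0 marks N1=alive -> (alive,v1)
Op 10: gossip N2<->N1 -> N2.N0=(alive,v0) N2.N1=(alive,v0) N2.N2=(suspect,v1) N2.N3=(suspect,v1) | N1.N0=(alive,v0) N1.N1=(alive,v0) N1.N2=(suspect,v1) N1.N3=(suspect,v1)
Op 11: N1 marks N3=dead -> (dead,v2)
Op 12: N3 marks N0=dead -> (dead,v1)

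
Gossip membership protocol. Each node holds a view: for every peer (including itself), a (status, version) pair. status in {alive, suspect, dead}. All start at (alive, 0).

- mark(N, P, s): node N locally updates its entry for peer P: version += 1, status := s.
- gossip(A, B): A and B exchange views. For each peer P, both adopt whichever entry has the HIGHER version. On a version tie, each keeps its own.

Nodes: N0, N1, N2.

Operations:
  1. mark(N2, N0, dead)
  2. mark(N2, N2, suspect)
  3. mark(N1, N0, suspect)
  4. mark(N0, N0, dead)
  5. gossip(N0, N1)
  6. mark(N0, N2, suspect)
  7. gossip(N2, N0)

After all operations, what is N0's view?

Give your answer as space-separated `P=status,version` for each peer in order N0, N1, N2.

Op 1: N2 marks N0=dead -> (dead,v1)
Op 2: N2 marks N2=suspect -> (suspect,v1)
Op 3: N1 marks N0=suspect -> (suspect,v1)
Op 4: N0 marks N0=dead -> (dead,v1)
Op 5: gossip N0<->N1 -> N0.N0=(dead,v1) N0.N1=(alive,v0) N0.N2=(alive,v0) | N1.N0=(suspect,v1) N1.N1=(alive,v0) N1.N2=(alive,v0)
Op 6: N0 marks N2=suspect -> (suspect,v1)
Op 7: gossip N2<->N0 -> N2.N0=(dead,v1) N2.N1=(alive,v0) N2.N2=(suspect,v1) | N0.N0=(dead,v1) N0.N1=(alive,v0) N0.N2=(suspect,v1)

Answer: N0=dead,1 N1=alive,0 N2=suspect,1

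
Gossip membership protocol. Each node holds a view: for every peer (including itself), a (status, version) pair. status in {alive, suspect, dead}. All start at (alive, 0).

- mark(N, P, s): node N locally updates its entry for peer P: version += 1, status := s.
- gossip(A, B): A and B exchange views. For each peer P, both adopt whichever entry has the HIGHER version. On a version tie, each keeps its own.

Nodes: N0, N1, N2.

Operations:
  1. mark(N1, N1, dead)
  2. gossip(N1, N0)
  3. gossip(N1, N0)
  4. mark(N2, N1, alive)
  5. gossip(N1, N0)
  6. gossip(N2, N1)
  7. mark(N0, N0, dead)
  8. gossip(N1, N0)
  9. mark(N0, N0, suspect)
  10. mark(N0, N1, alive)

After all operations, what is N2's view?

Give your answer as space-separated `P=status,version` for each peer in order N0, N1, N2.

Op 1: N1 marks N1=dead -> (dead,v1)
Op 2: gossip N1<->N0 -> N1.N0=(alive,v0) N1.N1=(dead,v1) N1.N2=(alive,v0) | N0.N0=(alive,v0) N0.N1=(dead,v1) N0.N2=(alive,v0)
Op 3: gossip N1<->N0 -> N1.N0=(alive,v0) N1.N1=(dead,v1) N1.N2=(alive,v0) | N0.N0=(alive,v0) N0.N1=(dead,v1) N0.N2=(alive,v0)
Op 4: N2 marks N1=alive -> (alive,v1)
Op 5: gossip N1<->N0 -> N1.N0=(alive,v0) N1.N1=(dead,v1) N1.N2=(alive,v0) | N0.N0=(alive,v0) N0.N1=(dead,v1) N0.N2=(alive,v0)
Op 6: gossip N2<->N1 -> N2.N0=(alive,v0) N2.N1=(alive,v1) N2.N2=(alive,v0) | N1.N0=(alive,v0) N1.N1=(dead,v1) N1.N2=(alive,v0)
Op 7: N0 marks N0=dead -> (dead,v1)
Op 8: gossip N1<->N0 -> N1.N0=(dead,v1) N1.N1=(dead,v1) N1.N2=(alive,v0) | N0.N0=(dead,v1) N0.N1=(dead,v1) N0.N2=(alive,v0)
Op 9: N0 marks N0=suspect -> (suspect,v2)
Op 10: N0 marks N1=alive -> (alive,v2)

Answer: N0=alive,0 N1=alive,1 N2=alive,0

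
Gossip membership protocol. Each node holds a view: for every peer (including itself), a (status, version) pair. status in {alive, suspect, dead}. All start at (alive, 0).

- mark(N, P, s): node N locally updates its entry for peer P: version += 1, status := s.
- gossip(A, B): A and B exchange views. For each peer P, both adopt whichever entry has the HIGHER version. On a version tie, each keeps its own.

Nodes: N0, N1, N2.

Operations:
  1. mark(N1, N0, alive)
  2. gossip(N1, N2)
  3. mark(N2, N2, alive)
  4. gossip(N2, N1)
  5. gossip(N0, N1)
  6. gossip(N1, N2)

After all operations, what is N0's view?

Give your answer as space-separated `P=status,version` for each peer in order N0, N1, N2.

Answer: N0=alive,1 N1=alive,0 N2=alive,1

Derivation:
Op 1: N1 marks N0=alive -> (alive,v1)
Op 2: gossip N1<->N2 -> N1.N0=(alive,v1) N1.N1=(alive,v0) N1.N2=(alive,v0) | N2.N0=(alive,v1) N2.N1=(alive,v0) N2.N2=(alive,v0)
Op 3: N2 marks N2=alive -> (alive,v1)
Op 4: gossip N2<->N1 -> N2.N0=(alive,v1) N2.N1=(alive,v0) N2.N2=(alive,v1) | N1.N0=(alive,v1) N1.N1=(alive,v0) N1.N2=(alive,v1)
Op 5: gossip N0<->N1 -> N0.N0=(alive,v1) N0.N1=(alive,v0) N0.N2=(alive,v1) | N1.N0=(alive,v1) N1.N1=(alive,v0) N1.N2=(alive,v1)
Op 6: gossip N1<->N2 -> N1.N0=(alive,v1) N1.N1=(alive,v0) N1.N2=(alive,v1) | N2.N0=(alive,v1) N2.N1=(alive,v0) N2.N2=(alive,v1)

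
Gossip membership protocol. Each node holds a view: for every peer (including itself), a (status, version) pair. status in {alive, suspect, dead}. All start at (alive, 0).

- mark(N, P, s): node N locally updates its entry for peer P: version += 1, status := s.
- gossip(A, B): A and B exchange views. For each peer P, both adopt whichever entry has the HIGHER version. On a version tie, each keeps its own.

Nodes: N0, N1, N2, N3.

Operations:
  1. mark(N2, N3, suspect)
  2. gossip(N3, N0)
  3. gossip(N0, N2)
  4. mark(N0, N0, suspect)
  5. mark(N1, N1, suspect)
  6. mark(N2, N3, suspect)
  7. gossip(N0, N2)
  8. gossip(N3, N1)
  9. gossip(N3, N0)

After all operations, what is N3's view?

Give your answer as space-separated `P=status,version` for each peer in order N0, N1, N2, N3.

Answer: N0=suspect,1 N1=suspect,1 N2=alive,0 N3=suspect,2

Derivation:
Op 1: N2 marks N3=suspect -> (suspect,v1)
Op 2: gossip N3<->N0 -> N3.N0=(alive,v0) N3.N1=(alive,v0) N3.N2=(alive,v0) N3.N3=(alive,v0) | N0.N0=(alive,v0) N0.N1=(alive,v0) N0.N2=(alive,v0) N0.N3=(alive,v0)
Op 3: gossip N0<->N2 -> N0.N0=(alive,v0) N0.N1=(alive,v0) N0.N2=(alive,v0) N0.N3=(suspect,v1) | N2.N0=(alive,v0) N2.N1=(alive,v0) N2.N2=(alive,v0) N2.N3=(suspect,v1)
Op 4: N0 marks N0=suspect -> (suspect,v1)
Op 5: N1 marks N1=suspect -> (suspect,v1)
Op 6: N2 marks N3=suspect -> (suspect,v2)
Op 7: gossip N0<->N2 -> N0.N0=(suspect,v1) N0.N1=(alive,v0) N0.N2=(alive,v0) N0.N3=(suspect,v2) | N2.N0=(suspect,v1) N2.N1=(alive,v0) N2.N2=(alive,v0) N2.N3=(suspect,v2)
Op 8: gossip N3<->N1 -> N3.N0=(alive,v0) N3.N1=(suspect,v1) N3.N2=(alive,v0) N3.N3=(alive,v0) | N1.N0=(alive,v0) N1.N1=(suspect,v1) N1.N2=(alive,v0) N1.N3=(alive,v0)
Op 9: gossip N3<->N0 -> N3.N0=(suspect,v1) N3.N1=(suspect,v1) N3.N2=(alive,v0) N3.N3=(suspect,v2) | N0.N0=(suspect,v1) N0.N1=(suspect,v1) N0.N2=(alive,v0) N0.N3=(suspect,v2)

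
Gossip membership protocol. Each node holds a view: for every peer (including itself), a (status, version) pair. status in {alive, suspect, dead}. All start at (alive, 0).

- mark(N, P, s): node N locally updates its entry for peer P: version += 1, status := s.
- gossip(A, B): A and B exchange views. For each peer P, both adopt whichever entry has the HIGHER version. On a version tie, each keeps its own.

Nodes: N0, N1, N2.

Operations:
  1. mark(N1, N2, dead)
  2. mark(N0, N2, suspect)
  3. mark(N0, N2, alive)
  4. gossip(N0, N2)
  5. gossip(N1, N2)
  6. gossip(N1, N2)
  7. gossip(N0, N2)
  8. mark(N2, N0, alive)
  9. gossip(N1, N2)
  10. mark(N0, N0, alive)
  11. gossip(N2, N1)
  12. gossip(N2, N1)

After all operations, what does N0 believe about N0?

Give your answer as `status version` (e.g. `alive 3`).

Answer: alive 1

Derivation:
Op 1: N1 marks N2=dead -> (dead,v1)
Op 2: N0 marks N2=suspect -> (suspect,v1)
Op 3: N0 marks N2=alive -> (alive,v2)
Op 4: gossip N0<->N2 -> N0.N0=(alive,v0) N0.N1=(alive,v0) N0.N2=(alive,v2) | N2.N0=(alive,v0) N2.N1=(alive,v0) N2.N2=(alive,v2)
Op 5: gossip N1<->N2 -> N1.N0=(alive,v0) N1.N1=(alive,v0) N1.N2=(alive,v2) | N2.N0=(alive,v0) N2.N1=(alive,v0) N2.N2=(alive,v2)
Op 6: gossip N1<->N2 -> N1.N0=(alive,v0) N1.N1=(alive,v0) N1.N2=(alive,v2) | N2.N0=(alive,v0) N2.N1=(alive,v0) N2.N2=(alive,v2)
Op 7: gossip N0<->N2 -> N0.N0=(alive,v0) N0.N1=(alive,v0) N0.N2=(alive,v2) | N2.N0=(alive,v0) N2.N1=(alive,v0) N2.N2=(alive,v2)
Op 8: N2 marks N0=alive -> (alive,v1)
Op 9: gossip N1<->N2 -> N1.N0=(alive,v1) N1.N1=(alive,v0) N1.N2=(alive,v2) | N2.N0=(alive,v1) N2.N1=(alive,v0) N2.N2=(alive,v2)
Op 10: N0 marks N0=alive -> (alive,v1)
Op 11: gossip N2<->N1 -> N2.N0=(alive,v1) N2.N1=(alive,v0) N2.N2=(alive,v2) | N1.N0=(alive,v1) N1.N1=(alive,v0) N1.N2=(alive,v2)
Op 12: gossip N2<->N1 -> N2.N0=(alive,v1) N2.N1=(alive,v0) N2.N2=(alive,v2) | N1.N0=(alive,v1) N1.N1=(alive,v0) N1.N2=(alive,v2)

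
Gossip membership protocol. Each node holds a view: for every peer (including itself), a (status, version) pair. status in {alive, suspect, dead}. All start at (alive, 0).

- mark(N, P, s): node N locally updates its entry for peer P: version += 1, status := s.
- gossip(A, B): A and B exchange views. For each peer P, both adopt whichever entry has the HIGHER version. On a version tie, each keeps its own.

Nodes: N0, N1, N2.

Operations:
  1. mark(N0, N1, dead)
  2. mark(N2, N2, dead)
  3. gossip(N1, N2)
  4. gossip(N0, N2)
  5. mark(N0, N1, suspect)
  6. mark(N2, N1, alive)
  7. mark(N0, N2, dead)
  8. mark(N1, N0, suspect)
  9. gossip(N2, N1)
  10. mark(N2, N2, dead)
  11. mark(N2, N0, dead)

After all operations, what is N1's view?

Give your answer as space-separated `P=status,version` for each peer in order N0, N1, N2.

Op 1: N0 marks N1=dead -> (dead,v1)
Op 2: N2 marks N2=dead -> (dead,v1)
Op 3: gossip N1<->N2 -> N1.N0=(alive,v0) N1.N1=(alive,v0) N1.N2=(dead,v1) | N2.N0=(alive,v0) N2.N1=(alive,v0) N2.N2=(dead,v1)
Op 4: gossip N0<->N2 -> N0.N0=(alive,v0) N0.N1=(dead,v1) N0.N2=(dead,v1) | N2.N0=(alive,v0) N2.N1=(dead,v1) N2.N2=(dead,v1)
Op 5: N0 marks N1=suspect -> (suspect,v2)
Op 6: N2 marks N1=alive -> (alive,v2)
Op 7: N0 marks N2=dead -> (dead,v2)
Op 8: N1 marks N0=suspect -> (suspect,v1)
Op 9: gossip N2<->N1 -> N2.N0=(suspect,v1) N2.N1=(alive,v2) N2.N2=(dead,v1) | N1.N0=(suspect,v1) N1.N1=(alive,v2) N1.N2=(dead,v1)
Op 10: N2 marks N2=dead -> (dead,v2)
Op 11: N2 marks N0=dead -> (dead,v2)

Answer: N0=suspect,1 N1=alive,2 N2=dead,1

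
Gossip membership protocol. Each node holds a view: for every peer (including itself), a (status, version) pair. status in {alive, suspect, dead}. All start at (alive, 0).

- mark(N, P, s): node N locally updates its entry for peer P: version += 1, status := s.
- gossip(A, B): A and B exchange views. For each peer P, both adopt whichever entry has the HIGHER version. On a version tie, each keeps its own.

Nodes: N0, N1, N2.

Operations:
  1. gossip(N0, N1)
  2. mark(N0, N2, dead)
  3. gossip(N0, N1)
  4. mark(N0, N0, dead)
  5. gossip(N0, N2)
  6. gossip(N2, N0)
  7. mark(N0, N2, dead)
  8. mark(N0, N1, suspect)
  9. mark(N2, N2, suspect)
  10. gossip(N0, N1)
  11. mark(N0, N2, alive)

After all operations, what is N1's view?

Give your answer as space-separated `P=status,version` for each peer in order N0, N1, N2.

Answer: N0=dead,1 N1=suspect,1 N2=dead,2

Derivation:
Op 1: gossip N0<->N1 -> N0.N0=(alive,v0) N0.N1=(alive,v0) N0.N2=(alive,v0) | N1.N0=(alive,v0) N1.N1=(alive,v0) N1.N2=(alive,v0)
Op 2: N0 marks N2=dead -> (dead,v1)
Op 3: gossip N0<->N1 -> N0.N0=(alive,v0) N0.N1=(alive,v0) N0.N2=(dead,v1) | N1.N0=(alive,v0) N1.N1=(alive,v0) N1.N2=(dead,v1)
Op 4: N0 marks N0=dead -> (dead,v1)
Op 5: gossip N0<->N2 -> N0.N0=(dead,v1) N0.N1=(alive,v0) N0.N2=(dead,v1) | N2.N0=(dead,v1) N2.N1=(alive,v0) N2.N2=(dead,v1)
Op 6: gossip N2<->N0 -> N2.N0=(dead,v1) N2.N1=(alive,v0) N2.N2=(dead,v1) | N0.N0=(dead,v1) N0.N1=(alive,v0) N0.N2=(dead,v1)
Op 7: N0 marks N2=dead -> (dead,v2)
Op 8: N0 marks N1=suspect -> (suspect,v1)
Op 9: N2 marks N2=suspect -> (suspect,v2)
Op 10: gossip N0<->N1 -> N0.N0=(dead,v1) N0.N1=(suspect,v1) N0.N2=(dead,v2) | N1.N0=(dead,v1) N1.N1=(suspect,v1) N1.N2=(dead,v2)
Op 11: N0 marks N2=alive -> (alive,v3)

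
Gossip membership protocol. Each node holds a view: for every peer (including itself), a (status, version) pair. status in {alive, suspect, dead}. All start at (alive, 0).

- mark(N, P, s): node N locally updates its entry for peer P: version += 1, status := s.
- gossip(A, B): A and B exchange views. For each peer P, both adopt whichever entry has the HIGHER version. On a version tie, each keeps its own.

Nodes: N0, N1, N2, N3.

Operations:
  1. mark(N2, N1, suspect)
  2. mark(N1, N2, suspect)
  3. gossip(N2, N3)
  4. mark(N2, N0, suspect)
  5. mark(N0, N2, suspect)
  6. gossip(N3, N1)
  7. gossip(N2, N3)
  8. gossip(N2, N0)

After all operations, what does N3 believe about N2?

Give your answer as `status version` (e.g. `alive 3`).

Op 1: N2 marks N1=suspect -> (suspect,v1)
Op 2: N1 marks N2=suspect -> (suspect,v1)
Op 3: gossip N2<->N3 -> N2.N0=(alive,v0) N2.N1=(suspect,v1) N2.N2=(alive,v0) N2.N3=(alive,v0) | N3.N0=(alive,v0) N3.N1=(suspect,v1) N3.N2=(alive,v0) N3.N3=(alive,v0)
Op 4: N2 marks N0=suspect -> (suspect,v1)
Op 5: N0 marks N2=suspect -> (suspect,v1)
Op 6: gossip N3<->N1 -> N3.N0=(alive,v0) N3.N1=(suspect,v1) N3.N2=(suspect,v1) N3.N3=(alive,v0) | N1.N0=(alive,v0) N1.N1=(suspect,v1) N1.N2=(suspect,v1) N1.N3=(alive,v0)
Op 7: gossip N2<->N3 -> N2.N0=(suspect,v1) N2.N1=(suspect,v1) N2.N2=(suspect,v1) N2.N3=(alive,v0) | N3.N0=(suspect,v1) N3.N1=(suspect,v1) N3.N2=(suspect,v1) N3.N3=(alive,v0)
Op 8: gossip N2<->N0 -> N2.N0=(suspect,v1) N2.N1=(suspect,v1) N2.N2=(suspect,v1) N2.N3=(alive,v0) | N0.N0=(suspect,v1) N0.N1=(suspect,v1) N0.N2=(suspect,v1) N0.N3=(alive,v0)

Answer: suspect 1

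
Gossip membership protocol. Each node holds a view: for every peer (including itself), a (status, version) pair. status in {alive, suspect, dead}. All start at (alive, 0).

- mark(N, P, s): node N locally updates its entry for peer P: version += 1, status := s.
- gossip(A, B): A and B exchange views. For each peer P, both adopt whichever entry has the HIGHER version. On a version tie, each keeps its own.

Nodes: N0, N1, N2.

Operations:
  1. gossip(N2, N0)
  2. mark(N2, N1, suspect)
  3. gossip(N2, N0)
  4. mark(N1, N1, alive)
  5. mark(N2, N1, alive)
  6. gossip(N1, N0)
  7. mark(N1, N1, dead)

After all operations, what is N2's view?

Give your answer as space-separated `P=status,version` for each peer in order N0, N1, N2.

Op 1: gossip N2<->N0 -> N2.N0=(alive,v0) N2.N1=(alive,v0) N2.N2=(alive,v0) | N0.N0=(alive,v0) N0.N1=(alive,v0) N0.N2=(alive,v0)
Op 2: N2 marks N1=suspect -> (suspect,v1)
Op 3: gossip N2<->N0 -> N2.N0=(alive,v0) N2.N1=(suspect,v1) N2.N2=(alive,v0) | N0.N0=(alive,v0) N0.N1=(suspect,v1) N0.N2=(alive,v0)
Op 4: N1 marks N1=alive -> (alive,v1)
Op 5: N2 marks N1=alive -> (alive,v2)
Op 6: gossip N1<->N0 -> N1.N0=(alive,v0) N1.N1=(alive,v1) N1.N2=(alive,v0) | N0.N0=(alive,v0) N0.N1=(suspect,v1) N0.N2=(alive,v0)
Op 7: N1 marks N1=dead -> (dead,v2)

Answer: N0=alive,0 N1=alive,2 N2=alive,0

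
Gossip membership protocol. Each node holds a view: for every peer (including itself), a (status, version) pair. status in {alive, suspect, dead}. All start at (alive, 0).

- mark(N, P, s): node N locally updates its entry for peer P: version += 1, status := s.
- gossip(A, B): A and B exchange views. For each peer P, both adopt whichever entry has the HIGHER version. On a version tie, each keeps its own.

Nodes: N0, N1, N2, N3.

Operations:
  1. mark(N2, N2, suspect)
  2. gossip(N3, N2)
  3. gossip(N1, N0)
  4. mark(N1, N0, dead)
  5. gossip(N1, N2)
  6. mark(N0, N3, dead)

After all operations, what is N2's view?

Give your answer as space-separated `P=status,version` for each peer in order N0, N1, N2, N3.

Op 1: N2 marks N2=suspect -> (suspect,v1)
Op 2: gossip N3<->N2 -> N3.N0=(alive,v0) N3.N1=(alive,v0) N3.N2=(suspect,v1) N3.N3=(alive,v0) | N2.N0=(alive,v0) N2.N1=(alive,v0) N2.N2=(suspect,v1) N2.N3=(alive,v0)
Op 3: gossip N1<->N0 -> N1.N0=(alive,v0) N1.N1=(alive,v0) N1.N2=(alive,v0) N1.N3=(alive,v0) | N0.N0=(alive,v0) N0.N1=(alive,v0) N0.N2=(alive,v0) N0.N3=(alive,v0)
Op 4: N1 marks N0=dead -> (dead,v1)
Op 5: gossip N1<->N2 -> N1.N0=(dead,v1) N1.N1=(alive,v0) N1.N2=(suspect,v1) N1.N3=(alive,v0) | N2.N0=(dead,v1) N2.N1=(alive,v0) N2.N2=(suspect,v1) N2.N3=(alive,v0)
Op 6: N0 marks N3=dead -> (dead,v1)

Answer: N0=dead,1 N1=alive,0 N2=suspect,1 N3=alive,0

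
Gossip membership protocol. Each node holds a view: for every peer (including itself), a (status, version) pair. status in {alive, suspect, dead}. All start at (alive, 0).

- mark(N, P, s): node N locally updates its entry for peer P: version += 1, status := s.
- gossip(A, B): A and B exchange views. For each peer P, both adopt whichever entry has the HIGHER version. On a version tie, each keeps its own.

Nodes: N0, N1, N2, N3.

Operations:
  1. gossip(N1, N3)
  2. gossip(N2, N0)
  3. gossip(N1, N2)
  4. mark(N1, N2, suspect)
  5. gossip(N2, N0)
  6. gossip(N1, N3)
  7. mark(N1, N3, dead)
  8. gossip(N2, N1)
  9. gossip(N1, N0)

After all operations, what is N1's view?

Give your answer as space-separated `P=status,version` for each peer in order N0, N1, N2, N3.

Answer: N0=alive,0 N1=alive,0 N2=suspect,1 N3=dead,1

Derivation:
Op 1: gossip N1<->N3 -> N1.N0=(alive,v0) N1.N1=(alive,v0) N1.N2=(alive,v0) N1.N3=(alive,v0) | N3.N0=(alive,v0) N3.N1=(alive,v0) N3.N2=(alive,v0) N3.N3=(alive,v0)
Op 2: gossip N2<->N0 -> N2.N0=(alive,v0) N2.N1=(alive,v0) N2.N2=(alive,v0) N2.N3=(alive,v0) | N0.N0=(alive,v0) N0.N1=(alive,v0) N0.N2=(alive,v0) N0.N3=(alive,v0)
Op 3: gossip N1<->N2 -> N1.N0=(alive,v0) N1.N1=(alive,v0) N1.N2=(alive,v0) N1.N3=(alive,v0) | N2.N0=(alive,v0) N2.N1=(alive,v0) N2.N2=(alive,v0) N2.N3=(alive,v0)
Op 4: N1 marks N2=suspect -> (suspect,v1)
Op 5: gossip N2<->N0 -> N2.N0=(alive,v0) N2.N1=(alive,v0) N2.N2=(alive,v0) N2.N3=(alive,v0) | N0.N0=(alive,v0) N0.N1=(alive,v0) N0.N2=(alive,v0) N0.N3=(alive,v0)
Op 6: gossip N1<->N3 -> N1.N0=(alive,v0) N1.N1=(alive,v0) N1.N2=(suspect,v1) N1.N3=(alive,v0) | N3.N0=(alive,v0) N3.N1=(alive,v0) N3.N2=(suspect,v1) N3.N3=(alive,v0)
Op 7: N1 marks N3=dead -> (dead,v1)
Op 8: gossip N2<->N1 -> N2.N0=(alive,v0) N2.N1=(alive,v0) N2.N2=(suspect,v1) N2.N3=(dead,v1) | N1.N0=(alive,v0) N1.N1=(alive,v0) N1.N2=(suspect,v1) N1.N3=(dead,v1)
Op 9: gossip N1<->N0 -> N1.N0=(alive,v0) N1.N1=(alive,v0) N1.N2=(suspect,v1) N1.N3=(dead,v1) | N0.N0=(alive,v0) N0.N1=(alive,v0) N0.N2=(suspect,v1) N0.N3=(dead,v1)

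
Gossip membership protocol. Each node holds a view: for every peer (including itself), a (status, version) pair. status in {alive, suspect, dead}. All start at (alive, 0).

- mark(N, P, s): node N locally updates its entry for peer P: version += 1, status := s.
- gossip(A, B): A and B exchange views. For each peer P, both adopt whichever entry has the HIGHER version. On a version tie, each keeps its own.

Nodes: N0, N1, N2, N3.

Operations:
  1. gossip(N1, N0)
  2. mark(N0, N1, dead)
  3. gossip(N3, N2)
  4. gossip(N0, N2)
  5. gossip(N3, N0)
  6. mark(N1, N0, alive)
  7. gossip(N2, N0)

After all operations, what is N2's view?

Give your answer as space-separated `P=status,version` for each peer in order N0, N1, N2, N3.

Op 1: gossip N1<->N0 -> N1.N0=(alive,v0) N1.N1=(alive,v0) N1.N2=(alive,v0) N1.N3=(alive,v0) | N0.N0=(alive,v0) N0.N1=(alive,v0) N0.N2=(alive,v0) N0.N3=(alive,v0)
Op 2: N0 marks N1=dead -> (dead,v1)
Op 3: gossip N3<->N2 -> N3.N0=(alive,v0) N3.N1=(alive,v0) N3.N2=(alive,v0) N3.N3=(alive,v0) | N2.N0=(alive,v0) N2.N1=(alive,v0) N2.N2=(alive,v0) N2.N3=(alive,v0)
Op 4: gossip N0<->N2 -> N0.N0=(alive,v0) N0.N1=(dead,v1) N0.N2=(alive,v0) N0.N3=(alive,v0) | N2.N0=(alive,v0) N2.N1=(dead,v1) N2.N2=(alive,v0) N2.N3=(alive,v0)
Op 5: gossip N3<->N0 -> N3.N0=(alive,v0) N3.N1=(dead,v1) N3.N2=(alive,v0) N3.N3=(alive,v0) | N0.N0=(alive,v0) N0.N1=(dead,v1) N0.N2=(alive,v0) N0.N3=(alive,v0)
Op 6: N1 marks N0=alive -> (alive,v1)
Op 7: gossip N2<->N0 -> N2.N0=(alive,v0) N2.N1=(dead,v1) N2.N2=(alive,v0) N2.N3=(alive,v0) | N0.N0=(alive,v0) N0.N1=(dead,v1) N0.N2=(alive,v0) N0.N3=(alive,v0)

Answer: N0=alive,0 N1=dead,1 N2=alive,0 N3=alive,0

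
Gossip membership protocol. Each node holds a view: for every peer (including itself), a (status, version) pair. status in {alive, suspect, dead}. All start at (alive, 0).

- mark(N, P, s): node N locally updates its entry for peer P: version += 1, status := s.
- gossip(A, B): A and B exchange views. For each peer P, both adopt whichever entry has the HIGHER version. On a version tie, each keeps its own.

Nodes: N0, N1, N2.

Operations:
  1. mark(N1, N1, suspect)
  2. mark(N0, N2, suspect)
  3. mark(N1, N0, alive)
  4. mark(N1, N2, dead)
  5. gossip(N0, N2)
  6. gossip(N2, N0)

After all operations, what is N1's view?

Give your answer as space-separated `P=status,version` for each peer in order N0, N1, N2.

Answer: N0=alive,1 N1=suspect,1 N2=dead,1

Derivation:
Op 1: N1 marks N1=suspect -> (suspect,v1)
Op 2: N0 marks N2=suspect -> (suspect,v1)
Op 3: N1 marks N0=alive -> (alive,v1)
Op 4: N1 marks N2=dead -> (dead,v1)
Op 5: gossip N0<->N2 -> N0.N0=(alive,v0) N0.N1=(alive,v0) N0.N2=(suspect,v1) | N2.N0=(alive,v0) N2.N1=(alive,v0) N2.N2=(suspect,v1)
Op 6: gossip N2<->N0 -> N2.N0=(alive,v0) N2.N1=(alive,v0) N2.N2=(suspect,v1) | N0.N0=(alive,v0) N0.N1=(alive,v0) N0.N2=(suspect,v1)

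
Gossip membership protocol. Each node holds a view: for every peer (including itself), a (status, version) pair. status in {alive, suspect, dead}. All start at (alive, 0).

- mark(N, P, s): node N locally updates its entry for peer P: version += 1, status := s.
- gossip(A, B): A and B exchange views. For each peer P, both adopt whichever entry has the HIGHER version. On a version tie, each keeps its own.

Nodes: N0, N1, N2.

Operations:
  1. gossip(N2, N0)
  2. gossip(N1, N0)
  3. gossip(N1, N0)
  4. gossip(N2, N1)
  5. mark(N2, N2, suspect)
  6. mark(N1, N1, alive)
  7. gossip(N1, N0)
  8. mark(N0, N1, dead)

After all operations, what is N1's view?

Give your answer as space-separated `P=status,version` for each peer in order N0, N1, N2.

Op 1: gossip N2<->N0 -> N2.N0=(alive,v0) N2.N1=(alive,v0) N2.N2=(alive,v0) | N0.N0=(alive,v0) N0.N1=(alive,v0) N0.N2=(alive,v0)
Op 2: gossip N1<->N0 -> N1.N0=(alive,v0) N1.N1=(alive,v0) N1.N2=(alive,v0) | N0.N0=(alive,v0) N0.N1=(alive,v0) N0.N2=(alive,v0)
Op 3: gossip N1<->N0 -> N1.N0=(alive,v0) N1.N1=(alive,v0) N1.N2=(alive,v0) | N0.N0=(alive,v0) N0.N1=(alive,v0) N0.N2=(alive,v0)
Op 4: gossip N2<->N1 -> N2.N0=(alive,v0) N2.N1=(alive,v0) N2.N2=(alive,v0) | N1.N0=(alive,v0) N1.N1=(alive,v0) N1.N2=(alive,v0)
Op 5: N2 marks N2=suspect -> (suspect,v1)
Op 6: N1 marks N1=alive -> (alive,v1)
Op 7: gossip N1<->N0 -> N1.N0=(alive,v0) N1.N1=(alive,v1) N1.N2=(alive,v0) | N0.N0=(alive,v0) N0.N1=(alive,v1) N0.N2=(alive,v0)
Op 8: N0 marks N1=dead -> (dead,v2)

Answer: N0=alive,0 N1=alive,1 N2=alive,0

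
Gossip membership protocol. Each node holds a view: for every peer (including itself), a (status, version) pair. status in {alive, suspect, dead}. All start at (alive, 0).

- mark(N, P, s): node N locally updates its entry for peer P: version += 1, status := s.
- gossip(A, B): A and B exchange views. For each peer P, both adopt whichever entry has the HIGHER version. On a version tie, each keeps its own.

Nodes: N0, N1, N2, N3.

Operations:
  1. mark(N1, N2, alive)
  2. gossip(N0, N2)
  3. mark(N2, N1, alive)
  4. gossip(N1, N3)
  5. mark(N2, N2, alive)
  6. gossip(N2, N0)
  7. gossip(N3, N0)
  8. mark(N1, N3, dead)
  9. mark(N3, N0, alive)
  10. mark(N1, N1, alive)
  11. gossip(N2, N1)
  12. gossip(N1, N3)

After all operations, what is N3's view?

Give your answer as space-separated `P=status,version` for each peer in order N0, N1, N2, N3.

Answer: N0=alive,1 N1=alive,1 N2=alive,1 N3=dead,1

Derivation:
Op 1: N1 marks N2=alive -> (alive,v1)
Op 2: gossip N0<->N2 -> N0.N0=(alive,v0) N0.N1=(alive,v0) N0.N2=(alive,v0) N0.N3=(alive,v0) | N2.N0=(alive,v0) N2.N1=(alive,v0) N2.N2=(alive,v0) N2.N3=(alive,v0)
Op 3: N2 marks N1=alive -> (alive,v1)
Op 4: gossip N1<->N3 -> N1.N0=(alive,v0) N1.N1=(alive,v0) N1.N2=(alive,v1) N1.N3=(alive,v0) | N3.N0=(alive,v0) N3.N1=(alive,v0) N3.N2=(alive,v1) N3.N3=(alive,v0)
Op 5: N2 marks N2=alive -> (alive,v1)
Op 6: gossip N2<->N0 -> N2.N0=(alive,v0) N2.N1=(alive,v1) N2.N2=(alive,v1) N2.N3=(alive,v0) | N0.N0=(alive,v0) N0.N1=(alive,v1) N0.N2=(alive,v1) N0.N3=(alive,v0)
Op 7: gossip N3<->N0 -> N3.N0=(alive,v0) N3.N1=(alive,v1) N3.N2=(alive,v1) N3.N3=(alive,v0) | N0.N0=(alive,v0) N0.N1=(alive,v1) N0.N2=(alive,v1) N0.N3=(alive,v0)
Op 8: N1 marks N3=dead -> (dead,v1)
Op 9: N3 marks N0=alive -> (alive,v1)
Op 10: N1 marks N1=alive -> (alive,v1)
Op 11: gossip N2<->N1 -> N2.N0=(alive,v0) N2.N1=(alive,v1) N2.N2=(alive,v1) N2.N3=(dead,v1) | N1.N0=(alive,v0) N1.N1=(alive,v1) N1.N2=(alive,v1) N1.N3=(dead,v1)
Op 12: gossip N1<->N3 -> N1.N0=(alive,v1) N1.N1=(alive,v1) N1.N2=(alive,v1) N1.N3=(dead,v1) | N3.N0=(alive,v1) N3.N1=(alive,v1) N3.N2=(alive,v1) N3.N3=(dead,v1)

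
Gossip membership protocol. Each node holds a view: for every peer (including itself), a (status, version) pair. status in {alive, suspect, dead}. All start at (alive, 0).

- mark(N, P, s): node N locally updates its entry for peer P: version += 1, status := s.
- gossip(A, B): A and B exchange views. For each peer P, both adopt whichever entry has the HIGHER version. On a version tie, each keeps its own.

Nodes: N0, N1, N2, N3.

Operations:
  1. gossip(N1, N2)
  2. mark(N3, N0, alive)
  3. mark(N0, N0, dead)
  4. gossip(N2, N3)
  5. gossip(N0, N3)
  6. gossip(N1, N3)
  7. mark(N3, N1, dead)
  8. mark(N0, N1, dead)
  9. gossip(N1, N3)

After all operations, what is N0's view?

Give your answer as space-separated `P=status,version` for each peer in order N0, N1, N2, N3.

Op 1: gossip N1<->N2 -> N1.N0=(alive,v0) N1.N1=(alive,v0) N1.N2=(alive,v0) N1.N3=(alive,v0) | N2.N0=(alive,v0) N2.N1=(alive,v0) N2.N2=(alive,v0) N2.N3=(alive,v0)
Op 2: N3 marks N0=alive -> (alive,v1)
Op 3: N0 marks N0=dead -> (dead,v1)
Op 4: gossip N2<->N3 -> N2.N0=(alive,v1) N2.N1=(alive,v0) N2.N2=(alive,v0) N2.N3=(alive,v0) | N3.N0=(alive,v1) N3.N1=(alive,v0) N3.N2=(alive,v0) N3.N3=(alive,v0)
Op 5: gossip N0<->N3 -> N0.N0=(dead,v1) N0.N1=(alive,v0) N0.N2=(alive,v0) N0.N3=(alive,v0) | N3.N0=(alive,v1) N3.N1=(alive,v0) N3.N2=(alive,v0) N3.N3=(alive,v0)
Op 6: gossip N1<->N3 -> N1.N0=(alive,v1) N1.N1=(alive,v0) N1.N2=(alive,v0) N1.N3=(alive,v0) | N3.N0=(alive,v1) N3.N1=(alive,v0) N3.N2=(alive,v0) N3.N3=(alive,v0)
Op 7: N3 marks N1=dead -> (dead,v1)
Op 8: N0 marks N1=dead -> (dead,v1)
Op 9: gossip N1<->N3 -> N1.N0=(alive,v1) N1.N1=(dead,v1) N1.N2=(alive,v0) N1.N3=(alive,v0) | N3.N0=(alive,v1) N3.N1=(dead,v1) N3.N2=(alive,v0) N3.N3=(alive,v0)

Answer: N0=dead,1 N1=dead,1 N2=alive,0 N3=alive,0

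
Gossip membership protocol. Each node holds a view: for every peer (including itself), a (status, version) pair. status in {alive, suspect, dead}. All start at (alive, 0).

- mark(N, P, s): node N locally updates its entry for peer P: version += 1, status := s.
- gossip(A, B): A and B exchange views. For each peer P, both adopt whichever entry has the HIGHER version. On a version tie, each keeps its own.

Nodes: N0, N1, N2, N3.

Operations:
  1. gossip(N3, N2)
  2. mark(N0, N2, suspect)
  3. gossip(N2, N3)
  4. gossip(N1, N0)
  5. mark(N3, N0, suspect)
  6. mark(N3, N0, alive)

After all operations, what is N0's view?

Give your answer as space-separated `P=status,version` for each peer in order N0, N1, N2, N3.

Op 1: gossip N3<->N2 -> N3.N0=(alive,v0) N3.N1=(alive,v0) N3.N2=(alive,v0) N3.N3=(alive,v0) | N2.N0=(alive,v0) N2.N1=(alive,v0) N2.N2=(alive,v0) N2.N3=(alive,v0)
Op 2: N0 marks N2=suspect -> (suspect,v1)
Op 3: gossip N2<->N3 -> N2.N0=(alive,v0) N2.N1=(alive,v0) N2.N2=(alive,v0) N2.N3=(alive,v0) | N3.N0=(alive,v0) N3.N1=(alive,v0) N3.N2=(alive,v0) N3.N3=(alive,v0)
Op 4: gossip N1<->N0 -> N1.N0=(alive,v0) N1.N1=(alive,v0) N1.N2=(suspect,v1) N1.N3=(alive,v0) | N0.N0=(alive,v0) N0.N1=(alive,v0) N0.N2=(suspect,v1) N0.N3=(alive,v0)
Op 5: N3 marks N0=suspect -> (suspect,v1)
Op 6: N3 marks N0=alive -> (alive,v2)

Answer: N0=alive,0 N1=alive,0 N2=suspect,1 N3=alive,0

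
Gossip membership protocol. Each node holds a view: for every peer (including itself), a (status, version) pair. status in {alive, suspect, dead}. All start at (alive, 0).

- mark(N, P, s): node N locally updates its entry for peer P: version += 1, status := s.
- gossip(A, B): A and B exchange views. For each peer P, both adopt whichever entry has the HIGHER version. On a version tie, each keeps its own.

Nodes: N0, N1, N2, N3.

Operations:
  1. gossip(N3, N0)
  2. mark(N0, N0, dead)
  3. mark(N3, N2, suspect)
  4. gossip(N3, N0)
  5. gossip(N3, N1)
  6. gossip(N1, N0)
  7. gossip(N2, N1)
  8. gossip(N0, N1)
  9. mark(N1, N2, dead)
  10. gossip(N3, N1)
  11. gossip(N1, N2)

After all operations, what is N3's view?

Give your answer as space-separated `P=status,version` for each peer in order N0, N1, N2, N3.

Op 1: gossip N3<->N0 -> N3.N0=(alive,v0) N3.N1=(alive,v0) N3.N2=(alive,v0) N3.N3=(alive,v0) | N0.N0=(alive,v0) N0.N1=(alive,v0) N0.N2=(alive,v0) N0.N3=(alive,v0)
Op 2: N0 marks N0=dead -> (dead,v1)
Op 3: N3 marks N2=suspect -> (suspect,v1)
Op 4: gossip N3<->N0 -> N3.N0=(dead,v1) N3.N1=(alive,v0) N3.N2=(suspect,v1) N3.N3=(alive,v0) | N0.N0=(dead,v1) N0.N1=(alive,v0) N0.N2=(suspect,v1) N0.N3=(alive,v0)
Op 5: gossip N3<->N1 -> N3.N0=(dead,v1) N3.N1=(alive,v0) N3.N2=(suspect,v1) N3.N3=(alive,v0) | N1.N0=(dead,v1) N1.N1=(alive,v0) N1.N2=(suspect,v1) N1.N3=(alive,v0)
Op 6: gossip N1<->N0 -> N1.N0=(dead,v1) N1.N1=(alive,v0) N1.N2=(suspect,v1) N1.N3=(alive,v0) | N0.N0=(dead,v1) N0.N1=(alive,v0) N0.N2=(suspect,v1) N0.N3=(alive,v0)
Op 7: gossip N2<->N1 -> N2.N0=(dead,v1) N2.N1=(alive,v0) N2.N2=(suspect,v1) N2.N3=(alive,v0) | N1.N0=(dead,v1) N1.N1=(alive,v0) N1.N2=(suspect,v1) N1.N3=(alive,v0)
Op 8: gossip N0<->N1 -> N0.N0=(dead,v1) N0.N1=(alive,v0) N0.N2=(suspect,v1) N0.N3=(alive,v0) | N1.N0=(dead,v1) N1.N1=(alive,v0) N1.N2=(suspect,v1) N1.N3=(alive,v0)
Op 9: N1 marks N2=dead -> (dead,v2)
Op 10: gossip N3<->N1 -> N3.N0=(dead,v1) N3.N1=(alive,v0) N3.N2=(dead,v2) N3.N3=(alive,v0) | N1.N0=(dead,v1) N1.N1=(alive,v0) N1.N2=(dead,v2) N1.N3=(alive,v0)
Op 11: gossip N1<->N2 -> N1.N0=(dead,v1) N1.N1=(alive,v0) N1.N2=(dead,v2) N1.N3=(alive,v0) | N2.N0=(dead,v1) N2.N1=(alive,v0) N2.N2=(dead,v2) N2.N3=(alive,v0)

Answer: N0=dead,1 N1=alive,0 N2=dead,2 N3=alive,0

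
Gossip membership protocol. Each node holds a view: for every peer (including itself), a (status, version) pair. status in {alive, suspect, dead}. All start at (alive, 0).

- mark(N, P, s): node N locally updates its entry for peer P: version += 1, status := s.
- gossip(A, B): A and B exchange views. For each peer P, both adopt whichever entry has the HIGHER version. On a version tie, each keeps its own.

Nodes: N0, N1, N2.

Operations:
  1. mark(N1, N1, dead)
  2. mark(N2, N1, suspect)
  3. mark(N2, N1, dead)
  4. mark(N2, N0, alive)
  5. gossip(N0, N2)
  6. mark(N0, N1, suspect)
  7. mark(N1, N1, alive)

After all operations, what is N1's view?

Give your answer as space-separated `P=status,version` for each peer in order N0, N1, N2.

Answer: N0=alive,0 N1=alive,2 N2=alive,0

Derivation:
Op 1: N1 marks N1=dead -> (dead,v1)
Op 2: N2 marks N1=suspect -> (suspect,v1)
Op 3: N2 marks N1=dead -> (dead,v2)
Op 4: N2 marks N0=alive -> (alive,v1)
Op 5: gossip N0<->N2 -> N0.N0=(alive,v1) N0.N1=(dead,v2) N0.N2=(alive,v0) | N2.N0=(alive,v1) N2.N1=(dead,v2) N2.N2=(alive,v0)
Op 6: N0 marks N1=suspect -> (suspect,v3)
Op 7: N1 marks N1=alive -> (alive,v2)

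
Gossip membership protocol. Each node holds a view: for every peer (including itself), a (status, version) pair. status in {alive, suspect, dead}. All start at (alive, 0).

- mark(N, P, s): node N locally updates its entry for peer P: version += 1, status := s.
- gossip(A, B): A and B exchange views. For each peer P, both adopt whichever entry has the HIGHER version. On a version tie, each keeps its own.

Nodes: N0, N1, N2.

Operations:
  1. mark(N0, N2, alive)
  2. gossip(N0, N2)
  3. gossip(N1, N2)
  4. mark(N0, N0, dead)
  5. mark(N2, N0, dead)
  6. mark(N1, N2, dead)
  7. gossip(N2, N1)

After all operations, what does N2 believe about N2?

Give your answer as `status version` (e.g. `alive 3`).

Op 1: N0 marks N2=alive -> (alive,v1)
Op 2: gossip N0<->N2 -> N0.N0=(alive,v0) N0.N1=(alive,v0) N0.N2=(alive,v1) | N2.N0=(alive,v0) N2.N1=(alive,v0) N2.N2=(alive,v1)
Op 3: gossip N1<->N2 -> N1.N0=(alive,v0) N1.N1=(alive,v0) N1.N2=(alive,v1) | N2.N0=(alive,v0) N2.N1=(alive,v0) N2.N2=(alive,v1)
Op 4: N0 marks N0=dead -> (dead,v1)
Op 5: N2 marks N0=dead -> (dead,v1)
Op 6: N1 marks N2=dead -> (dead,v2)
Op 7: gossip N2<->N1 -> N2.N0=(dead,v1) N2.N1=(alive,v0) N2.N2=(dead,v2) | N1.N0=(dead,v1) N1.N1=(alive,v0) N1.N2=(dead,v2)

Answer: dead 2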